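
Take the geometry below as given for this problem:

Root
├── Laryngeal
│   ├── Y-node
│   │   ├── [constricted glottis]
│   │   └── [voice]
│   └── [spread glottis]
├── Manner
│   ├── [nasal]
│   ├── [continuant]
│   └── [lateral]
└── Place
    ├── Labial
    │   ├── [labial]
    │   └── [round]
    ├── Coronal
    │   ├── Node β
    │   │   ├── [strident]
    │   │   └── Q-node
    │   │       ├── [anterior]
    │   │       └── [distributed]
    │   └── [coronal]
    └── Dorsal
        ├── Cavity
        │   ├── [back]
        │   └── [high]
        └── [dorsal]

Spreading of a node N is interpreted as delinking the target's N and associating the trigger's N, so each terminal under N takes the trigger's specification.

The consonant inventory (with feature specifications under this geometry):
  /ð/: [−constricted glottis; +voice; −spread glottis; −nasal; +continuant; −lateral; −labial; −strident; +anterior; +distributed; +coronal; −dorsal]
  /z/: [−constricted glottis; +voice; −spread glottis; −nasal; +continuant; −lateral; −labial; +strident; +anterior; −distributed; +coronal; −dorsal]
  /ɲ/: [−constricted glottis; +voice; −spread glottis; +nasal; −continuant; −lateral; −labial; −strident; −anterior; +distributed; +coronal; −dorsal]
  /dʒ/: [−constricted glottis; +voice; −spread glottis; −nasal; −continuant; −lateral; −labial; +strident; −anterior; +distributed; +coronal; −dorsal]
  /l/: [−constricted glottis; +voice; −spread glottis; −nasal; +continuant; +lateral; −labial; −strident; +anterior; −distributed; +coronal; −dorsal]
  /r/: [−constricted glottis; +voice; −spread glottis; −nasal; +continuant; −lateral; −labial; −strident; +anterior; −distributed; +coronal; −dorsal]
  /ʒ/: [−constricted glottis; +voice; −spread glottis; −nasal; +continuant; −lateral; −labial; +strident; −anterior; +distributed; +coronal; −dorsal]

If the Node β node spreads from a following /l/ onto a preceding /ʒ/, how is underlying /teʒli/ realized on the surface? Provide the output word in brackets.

The Node β node dominates the terminals [strident], [anterior], [distributed].
The target acquires /l/'s values for everything under Node β — [−strident], [+anterior], [−distributed] — while keeping its own [constricted glottis], [voice], [spread glottis], ….
This feature bundle is that of [r], so /teʒli/ surfaces as [terli].

[terli]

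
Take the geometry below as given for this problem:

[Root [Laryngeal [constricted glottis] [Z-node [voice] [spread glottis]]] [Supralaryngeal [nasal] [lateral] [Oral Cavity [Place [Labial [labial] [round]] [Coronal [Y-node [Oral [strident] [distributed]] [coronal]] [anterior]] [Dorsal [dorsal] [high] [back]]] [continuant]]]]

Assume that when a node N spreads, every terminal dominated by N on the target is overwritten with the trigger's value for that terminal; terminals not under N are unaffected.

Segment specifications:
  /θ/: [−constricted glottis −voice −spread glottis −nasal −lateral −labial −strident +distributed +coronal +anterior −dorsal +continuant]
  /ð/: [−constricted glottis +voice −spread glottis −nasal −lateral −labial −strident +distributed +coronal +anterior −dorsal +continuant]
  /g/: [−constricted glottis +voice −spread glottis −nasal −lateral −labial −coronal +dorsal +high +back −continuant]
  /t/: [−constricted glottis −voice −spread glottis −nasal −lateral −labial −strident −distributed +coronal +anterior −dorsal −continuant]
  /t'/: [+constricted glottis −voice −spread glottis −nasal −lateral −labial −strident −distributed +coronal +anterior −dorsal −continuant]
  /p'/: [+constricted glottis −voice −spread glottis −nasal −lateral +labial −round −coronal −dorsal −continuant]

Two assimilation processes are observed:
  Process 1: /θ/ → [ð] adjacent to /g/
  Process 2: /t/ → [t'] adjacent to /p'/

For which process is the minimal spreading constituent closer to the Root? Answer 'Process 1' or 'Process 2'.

Process 1 alters [voice]; the lowest dominating node is [voice] (depth 3 from Root).
Process 2 alters [constricted glottis]; the lowest dominating node is [constricted glottis] (depth 2 from Root).
Depth 2 < depth 3; Process 2 involves the structurally higher constituent [constricted glottis].

Process 2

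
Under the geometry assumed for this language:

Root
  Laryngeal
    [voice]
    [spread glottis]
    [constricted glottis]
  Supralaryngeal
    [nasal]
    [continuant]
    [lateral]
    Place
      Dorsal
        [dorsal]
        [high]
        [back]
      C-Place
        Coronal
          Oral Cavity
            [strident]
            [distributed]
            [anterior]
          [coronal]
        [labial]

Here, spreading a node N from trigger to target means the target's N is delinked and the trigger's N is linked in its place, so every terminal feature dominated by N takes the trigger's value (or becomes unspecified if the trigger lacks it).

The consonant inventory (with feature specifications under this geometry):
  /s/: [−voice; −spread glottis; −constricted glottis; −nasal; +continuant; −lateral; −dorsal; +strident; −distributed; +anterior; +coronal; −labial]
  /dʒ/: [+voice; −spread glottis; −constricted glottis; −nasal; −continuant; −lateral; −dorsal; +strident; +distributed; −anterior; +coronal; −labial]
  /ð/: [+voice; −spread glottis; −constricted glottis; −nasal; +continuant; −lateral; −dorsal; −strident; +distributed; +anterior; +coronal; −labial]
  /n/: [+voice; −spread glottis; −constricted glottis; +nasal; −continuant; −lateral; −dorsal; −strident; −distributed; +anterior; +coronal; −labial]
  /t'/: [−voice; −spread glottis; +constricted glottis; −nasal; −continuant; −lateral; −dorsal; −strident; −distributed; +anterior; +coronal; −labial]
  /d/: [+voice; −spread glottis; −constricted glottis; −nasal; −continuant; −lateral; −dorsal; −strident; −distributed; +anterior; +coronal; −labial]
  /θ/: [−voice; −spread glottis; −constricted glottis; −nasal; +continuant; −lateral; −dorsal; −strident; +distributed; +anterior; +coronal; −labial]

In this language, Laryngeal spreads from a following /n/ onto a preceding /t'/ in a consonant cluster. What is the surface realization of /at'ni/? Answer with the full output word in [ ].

Laryngeal immediately or transitively dominates [voice], [spread glottis], [constricted glottis].
The target acquires /n/'s values for everything under Laryngeal — [+voice], [−spread glottis], [−constricted glottis] — while keeping its own [nasal], [continuant], [lateral], ….
The resulting bundle matches /d/ in the inventory; substituting it for /t'/ gives [adni].

[adni]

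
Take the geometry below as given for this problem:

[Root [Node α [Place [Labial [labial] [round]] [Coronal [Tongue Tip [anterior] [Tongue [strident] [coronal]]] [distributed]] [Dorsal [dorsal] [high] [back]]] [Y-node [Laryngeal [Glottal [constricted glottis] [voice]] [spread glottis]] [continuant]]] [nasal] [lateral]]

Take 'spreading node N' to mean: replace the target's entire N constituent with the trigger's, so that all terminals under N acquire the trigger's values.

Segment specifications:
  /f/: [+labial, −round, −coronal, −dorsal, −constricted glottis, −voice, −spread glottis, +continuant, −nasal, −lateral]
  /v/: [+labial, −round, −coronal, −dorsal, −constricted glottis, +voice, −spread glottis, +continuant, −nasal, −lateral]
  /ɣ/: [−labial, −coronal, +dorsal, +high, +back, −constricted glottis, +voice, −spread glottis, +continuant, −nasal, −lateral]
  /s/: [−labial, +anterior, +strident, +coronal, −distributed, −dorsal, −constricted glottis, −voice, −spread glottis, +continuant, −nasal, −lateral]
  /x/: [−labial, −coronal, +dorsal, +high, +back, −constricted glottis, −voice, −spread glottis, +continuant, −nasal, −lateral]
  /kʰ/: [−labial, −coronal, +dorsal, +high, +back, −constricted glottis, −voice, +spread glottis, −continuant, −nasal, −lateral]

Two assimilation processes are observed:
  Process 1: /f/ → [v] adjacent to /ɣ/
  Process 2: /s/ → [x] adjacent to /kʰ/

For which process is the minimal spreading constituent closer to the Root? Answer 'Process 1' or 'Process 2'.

Process 2

Process 1 alters [voice]; the lowest dominating node is [voice] (depth 5 from Root).
In Process 2, [coronal], [anterior], [distributed], [strident], [dorsal], [high], [back] change, so the minimal spreading node is Place at depth 2.
Place is closer to Root than [voice], so Process 2 spreads the higher node.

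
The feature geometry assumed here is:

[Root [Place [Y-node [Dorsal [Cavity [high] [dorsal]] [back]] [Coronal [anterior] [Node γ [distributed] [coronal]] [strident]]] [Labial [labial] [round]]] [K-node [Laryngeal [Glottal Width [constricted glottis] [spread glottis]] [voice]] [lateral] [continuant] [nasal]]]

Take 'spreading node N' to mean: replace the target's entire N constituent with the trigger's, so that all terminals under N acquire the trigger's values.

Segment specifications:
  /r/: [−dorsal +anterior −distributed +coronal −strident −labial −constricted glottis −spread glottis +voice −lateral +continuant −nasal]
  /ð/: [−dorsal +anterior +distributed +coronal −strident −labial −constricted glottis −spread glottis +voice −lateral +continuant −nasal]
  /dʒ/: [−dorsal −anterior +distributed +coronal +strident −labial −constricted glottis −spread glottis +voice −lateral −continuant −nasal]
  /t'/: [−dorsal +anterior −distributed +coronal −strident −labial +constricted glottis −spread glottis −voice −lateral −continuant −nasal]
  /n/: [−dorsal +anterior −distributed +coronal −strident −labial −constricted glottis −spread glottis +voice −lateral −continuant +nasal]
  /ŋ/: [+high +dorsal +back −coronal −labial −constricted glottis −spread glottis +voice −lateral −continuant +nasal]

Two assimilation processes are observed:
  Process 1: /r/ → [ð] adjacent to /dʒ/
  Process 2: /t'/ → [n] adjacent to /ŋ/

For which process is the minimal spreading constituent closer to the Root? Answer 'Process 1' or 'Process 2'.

In Process 1, [distributed] changes, so the minimal spreading node is [distributed] at depth 5.
Process 2 alters [voice], [constricted glottis], [nasal]; the lowest common ancestor is K-node (depth 1 from Root).
Depth 1 < depth 5; Process 2 involves the structurally higher constituent K-node.

Process 2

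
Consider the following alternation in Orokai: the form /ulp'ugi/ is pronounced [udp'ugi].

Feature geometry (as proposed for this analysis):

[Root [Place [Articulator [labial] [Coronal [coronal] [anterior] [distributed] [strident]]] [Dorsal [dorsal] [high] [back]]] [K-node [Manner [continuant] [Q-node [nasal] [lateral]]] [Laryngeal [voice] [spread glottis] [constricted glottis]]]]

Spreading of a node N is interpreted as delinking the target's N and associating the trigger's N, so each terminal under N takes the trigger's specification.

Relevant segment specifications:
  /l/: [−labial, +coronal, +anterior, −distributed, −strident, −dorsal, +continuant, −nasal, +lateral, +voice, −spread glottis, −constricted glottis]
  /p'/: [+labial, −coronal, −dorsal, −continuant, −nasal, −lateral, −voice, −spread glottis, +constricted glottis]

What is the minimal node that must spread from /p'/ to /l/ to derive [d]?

Manner

Comparing /l/ with its surface form [d], the features that change are [continuant], [lateral].
These terminals are all dominated by Manner, and no proper subconstituent of Manner covers them all; Manner is their lowest common ancestor.
If Manner spreads, every terminal under it takes /p'/'s value, producing [d] as observed.
Since [voice], [constricted glottis] are preserved even though /p'/ disagrees there, no node above Manner spread.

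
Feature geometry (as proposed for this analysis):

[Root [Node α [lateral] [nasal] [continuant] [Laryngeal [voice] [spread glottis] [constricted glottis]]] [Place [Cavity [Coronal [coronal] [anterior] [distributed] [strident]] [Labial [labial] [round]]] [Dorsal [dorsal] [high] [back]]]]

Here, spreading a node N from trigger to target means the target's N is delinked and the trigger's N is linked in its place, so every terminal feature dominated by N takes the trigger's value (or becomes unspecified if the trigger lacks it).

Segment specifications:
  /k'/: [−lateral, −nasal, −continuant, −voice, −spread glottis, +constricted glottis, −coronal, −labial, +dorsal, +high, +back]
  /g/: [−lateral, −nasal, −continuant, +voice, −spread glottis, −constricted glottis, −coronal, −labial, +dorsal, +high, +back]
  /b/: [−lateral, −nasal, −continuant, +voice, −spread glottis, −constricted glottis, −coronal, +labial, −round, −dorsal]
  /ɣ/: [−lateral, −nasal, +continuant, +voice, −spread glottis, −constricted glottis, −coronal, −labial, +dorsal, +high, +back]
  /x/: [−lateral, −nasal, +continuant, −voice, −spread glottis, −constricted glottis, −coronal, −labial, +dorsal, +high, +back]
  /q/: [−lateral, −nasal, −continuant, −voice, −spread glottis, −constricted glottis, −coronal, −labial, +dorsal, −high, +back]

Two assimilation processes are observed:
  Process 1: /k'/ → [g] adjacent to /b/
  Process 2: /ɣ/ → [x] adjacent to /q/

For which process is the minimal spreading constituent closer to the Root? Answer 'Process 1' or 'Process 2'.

Process 1

In Process 1, [voice], [constricted glottis] change, so the minimal spreading node is Laryngeal at depth 2.
In Process 2, [voice] changes, so the minimal spreading node is [voice] at depth 3.
Laryngeal is closer to Root than [voice], so Process 1 spreads the higher node.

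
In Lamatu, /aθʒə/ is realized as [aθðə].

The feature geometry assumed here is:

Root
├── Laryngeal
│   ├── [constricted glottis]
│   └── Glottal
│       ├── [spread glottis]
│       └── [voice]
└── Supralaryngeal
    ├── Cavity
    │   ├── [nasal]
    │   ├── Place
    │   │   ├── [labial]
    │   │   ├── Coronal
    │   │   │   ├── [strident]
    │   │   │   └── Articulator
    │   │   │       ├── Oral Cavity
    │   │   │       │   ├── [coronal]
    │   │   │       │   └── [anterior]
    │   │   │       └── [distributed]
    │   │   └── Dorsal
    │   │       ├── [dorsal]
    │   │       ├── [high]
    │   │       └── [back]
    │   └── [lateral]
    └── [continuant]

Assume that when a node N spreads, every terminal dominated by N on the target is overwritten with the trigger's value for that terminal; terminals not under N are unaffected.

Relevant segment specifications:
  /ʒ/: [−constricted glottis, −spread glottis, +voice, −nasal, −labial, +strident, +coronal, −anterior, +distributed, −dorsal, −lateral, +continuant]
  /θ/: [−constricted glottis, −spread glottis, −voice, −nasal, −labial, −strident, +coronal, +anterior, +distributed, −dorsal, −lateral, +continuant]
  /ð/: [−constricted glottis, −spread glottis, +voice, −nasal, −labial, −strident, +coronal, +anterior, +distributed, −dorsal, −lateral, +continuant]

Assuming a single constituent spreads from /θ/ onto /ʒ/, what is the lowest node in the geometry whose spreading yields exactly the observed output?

Coronal

Comparing /ʒ/ with its surface form [ð], the features that change are [anterior], [strident].
Tracing each changed feature up the tree, the paths first meet at Coronal; any lower node misses at least one of them.
If Coronal spreads, every terminal under it takes /θ/'s value, producing [ð] as observed.
[voice], a feature on which the two segments disagree outside Coronal, is unchanged — nothing dominating it spread, and Coronal is the minimal sufficient constituent.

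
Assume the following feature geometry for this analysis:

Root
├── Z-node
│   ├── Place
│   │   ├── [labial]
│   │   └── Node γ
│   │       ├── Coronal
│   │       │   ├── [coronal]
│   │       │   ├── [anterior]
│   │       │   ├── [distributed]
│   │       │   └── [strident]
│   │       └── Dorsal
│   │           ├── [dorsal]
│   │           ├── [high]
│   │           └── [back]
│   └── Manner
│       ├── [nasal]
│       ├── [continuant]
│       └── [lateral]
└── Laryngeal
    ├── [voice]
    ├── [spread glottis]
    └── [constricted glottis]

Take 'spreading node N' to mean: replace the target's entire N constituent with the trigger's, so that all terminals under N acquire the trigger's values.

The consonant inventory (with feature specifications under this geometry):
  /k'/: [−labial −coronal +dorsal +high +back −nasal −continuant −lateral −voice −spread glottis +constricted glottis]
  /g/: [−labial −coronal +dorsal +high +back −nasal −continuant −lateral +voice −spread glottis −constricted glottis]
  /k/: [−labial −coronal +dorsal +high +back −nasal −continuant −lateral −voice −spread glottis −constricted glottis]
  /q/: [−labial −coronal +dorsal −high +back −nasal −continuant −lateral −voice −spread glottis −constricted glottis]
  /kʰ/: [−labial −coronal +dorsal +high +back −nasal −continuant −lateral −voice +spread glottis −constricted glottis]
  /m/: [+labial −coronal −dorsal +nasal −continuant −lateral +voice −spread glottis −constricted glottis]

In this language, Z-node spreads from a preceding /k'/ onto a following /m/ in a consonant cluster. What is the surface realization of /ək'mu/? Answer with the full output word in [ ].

[ək'gu]

Z-node immediately or transitively dominates [labial], [coronal], [anterior], [distributed], [strident], [dorsal], [high], [back], [nasal], [continuant], [lateral].
After delinking /m/'s Z-node and linking /k'/'s, the affected terminals become [−labial], [−coronal], [+dorsal], [+high], [+back], [−nasal], [−continuant], [−lateral]; [voice], [spread glottis], [constricted glottis] (outside Z-node) are retained from /m/.
This feature bundle is that of [g], so /ək'mu/ surfaces as [ək'gu].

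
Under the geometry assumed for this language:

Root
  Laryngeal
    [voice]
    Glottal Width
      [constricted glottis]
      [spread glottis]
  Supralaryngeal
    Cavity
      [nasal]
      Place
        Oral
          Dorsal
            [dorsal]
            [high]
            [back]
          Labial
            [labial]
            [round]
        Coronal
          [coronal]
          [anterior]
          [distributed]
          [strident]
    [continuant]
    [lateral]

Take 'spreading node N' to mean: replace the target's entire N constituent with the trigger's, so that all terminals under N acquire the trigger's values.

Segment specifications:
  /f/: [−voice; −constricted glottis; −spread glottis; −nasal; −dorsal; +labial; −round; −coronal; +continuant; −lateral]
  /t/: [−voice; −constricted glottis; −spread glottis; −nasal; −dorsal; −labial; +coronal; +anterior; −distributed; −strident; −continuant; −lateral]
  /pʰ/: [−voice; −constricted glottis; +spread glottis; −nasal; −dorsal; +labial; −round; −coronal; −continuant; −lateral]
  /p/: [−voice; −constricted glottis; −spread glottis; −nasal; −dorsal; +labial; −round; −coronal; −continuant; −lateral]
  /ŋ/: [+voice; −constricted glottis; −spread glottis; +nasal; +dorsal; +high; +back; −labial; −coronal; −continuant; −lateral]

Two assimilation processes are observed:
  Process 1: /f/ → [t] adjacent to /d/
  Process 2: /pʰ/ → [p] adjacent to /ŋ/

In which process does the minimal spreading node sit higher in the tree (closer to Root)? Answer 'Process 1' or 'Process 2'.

Process 1: the features that change are [continuant], [labial], [round], [coronal], [anterior], [distributed], [strident]; the minimal node is Supralaryngeal (depth 1).
Process 2 alters [spread glottis]; the lowest dominating node is [spread glottis] (depth 3 from Root).
Supralaryngeal is closer to Root than [spread glottis], so Process 1 spreads the higher node.

Process 1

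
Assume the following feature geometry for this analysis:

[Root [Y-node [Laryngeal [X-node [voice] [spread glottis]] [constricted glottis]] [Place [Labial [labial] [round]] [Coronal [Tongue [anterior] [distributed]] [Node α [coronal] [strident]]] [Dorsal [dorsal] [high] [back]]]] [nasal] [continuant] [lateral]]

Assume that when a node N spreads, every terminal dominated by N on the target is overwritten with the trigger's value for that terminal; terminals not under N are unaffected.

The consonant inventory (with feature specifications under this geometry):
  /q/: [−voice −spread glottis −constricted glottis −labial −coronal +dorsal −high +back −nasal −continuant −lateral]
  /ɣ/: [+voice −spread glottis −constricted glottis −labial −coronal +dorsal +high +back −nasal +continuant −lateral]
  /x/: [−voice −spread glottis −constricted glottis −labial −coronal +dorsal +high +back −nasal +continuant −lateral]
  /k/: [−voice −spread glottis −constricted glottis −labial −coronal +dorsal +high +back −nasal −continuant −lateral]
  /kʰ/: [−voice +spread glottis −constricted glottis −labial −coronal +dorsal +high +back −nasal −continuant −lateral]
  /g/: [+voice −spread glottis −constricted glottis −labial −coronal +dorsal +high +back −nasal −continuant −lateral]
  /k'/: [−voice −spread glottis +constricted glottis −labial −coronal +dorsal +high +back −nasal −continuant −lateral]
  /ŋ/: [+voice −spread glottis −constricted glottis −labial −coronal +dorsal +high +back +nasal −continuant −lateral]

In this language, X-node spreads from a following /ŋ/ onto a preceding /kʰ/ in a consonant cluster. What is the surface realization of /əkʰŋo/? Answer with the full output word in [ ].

X-node immediately or transitively dominates [voice], [spread glottis].
After delinking /kʰ/'s X-node and linking /ŋ/'s, the affected terminals become [+voice], [−spread glottis]; [constricted glottis], [labial], [coronal], … (outside X-node) are retained from /kʰ/.
The resulting bundle matches /g/ in the inventory; substituting it for /kʰ/ gives [əgŋo].

[əgŋo]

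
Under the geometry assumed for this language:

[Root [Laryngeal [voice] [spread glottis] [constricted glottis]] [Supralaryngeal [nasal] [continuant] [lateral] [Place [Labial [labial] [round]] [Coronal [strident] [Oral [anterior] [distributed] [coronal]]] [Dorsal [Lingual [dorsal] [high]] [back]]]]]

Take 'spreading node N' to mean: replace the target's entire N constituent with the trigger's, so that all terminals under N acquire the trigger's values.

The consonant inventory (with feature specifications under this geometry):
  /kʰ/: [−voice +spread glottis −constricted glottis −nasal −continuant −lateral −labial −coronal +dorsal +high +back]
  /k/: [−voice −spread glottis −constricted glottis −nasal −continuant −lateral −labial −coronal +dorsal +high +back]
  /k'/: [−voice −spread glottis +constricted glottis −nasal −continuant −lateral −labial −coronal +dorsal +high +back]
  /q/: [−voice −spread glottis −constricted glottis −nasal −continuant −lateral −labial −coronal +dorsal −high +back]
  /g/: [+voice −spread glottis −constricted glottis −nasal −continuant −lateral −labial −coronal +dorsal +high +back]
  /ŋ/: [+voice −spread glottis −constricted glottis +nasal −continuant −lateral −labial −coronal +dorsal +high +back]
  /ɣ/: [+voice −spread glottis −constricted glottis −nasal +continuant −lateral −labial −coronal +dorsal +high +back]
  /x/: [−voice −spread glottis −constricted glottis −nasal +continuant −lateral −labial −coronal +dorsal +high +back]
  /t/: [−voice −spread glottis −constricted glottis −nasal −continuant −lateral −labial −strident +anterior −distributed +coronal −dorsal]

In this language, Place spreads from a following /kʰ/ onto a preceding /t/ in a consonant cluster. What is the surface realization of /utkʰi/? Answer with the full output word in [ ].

Place immediately or transitively dominates [labial], [round], [strident], [anterior], [distributed], [coronal], [dorsal], [high], [back].
After delinking /t/'s Place and linking /kʰ/'s, the affected terminals become [−labial], [−coronal], [+dorsal], [+high], [+back]; [voice], [spread glottis], [constricted glottis], … (outside Place) are retained from /t/.
Among the inventory, only /k/ has exactly this specification, giving the surface form [ukkʰi].

[ukkʰi]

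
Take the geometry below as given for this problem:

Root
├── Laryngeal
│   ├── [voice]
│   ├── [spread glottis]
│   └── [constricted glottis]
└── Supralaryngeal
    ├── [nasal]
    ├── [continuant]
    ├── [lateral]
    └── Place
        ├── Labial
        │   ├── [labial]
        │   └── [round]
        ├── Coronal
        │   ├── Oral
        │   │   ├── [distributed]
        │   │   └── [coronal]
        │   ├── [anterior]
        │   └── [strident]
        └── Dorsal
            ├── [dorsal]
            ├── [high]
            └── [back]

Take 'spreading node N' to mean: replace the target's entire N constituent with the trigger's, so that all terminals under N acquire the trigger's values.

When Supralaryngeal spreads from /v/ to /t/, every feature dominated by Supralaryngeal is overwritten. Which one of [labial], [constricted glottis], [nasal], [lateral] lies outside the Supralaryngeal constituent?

Under this geometry, Supralaryngeal contains [nasal], [continuant], [lateral], [labial], [round], [distributed], [coronal], [anterior], [strident], [dorsal], [high], [back].
Spreading Supralaryngeal replaces [labial], [nasal], [lateral] with the trigger's values, since each sits inside the Supralaryngeal constituent.
But [constricted glottis] is a dependent of Laryngeal, outside Supralaryngeal; it is therefore untouched by the spreading.

[constricted glottis]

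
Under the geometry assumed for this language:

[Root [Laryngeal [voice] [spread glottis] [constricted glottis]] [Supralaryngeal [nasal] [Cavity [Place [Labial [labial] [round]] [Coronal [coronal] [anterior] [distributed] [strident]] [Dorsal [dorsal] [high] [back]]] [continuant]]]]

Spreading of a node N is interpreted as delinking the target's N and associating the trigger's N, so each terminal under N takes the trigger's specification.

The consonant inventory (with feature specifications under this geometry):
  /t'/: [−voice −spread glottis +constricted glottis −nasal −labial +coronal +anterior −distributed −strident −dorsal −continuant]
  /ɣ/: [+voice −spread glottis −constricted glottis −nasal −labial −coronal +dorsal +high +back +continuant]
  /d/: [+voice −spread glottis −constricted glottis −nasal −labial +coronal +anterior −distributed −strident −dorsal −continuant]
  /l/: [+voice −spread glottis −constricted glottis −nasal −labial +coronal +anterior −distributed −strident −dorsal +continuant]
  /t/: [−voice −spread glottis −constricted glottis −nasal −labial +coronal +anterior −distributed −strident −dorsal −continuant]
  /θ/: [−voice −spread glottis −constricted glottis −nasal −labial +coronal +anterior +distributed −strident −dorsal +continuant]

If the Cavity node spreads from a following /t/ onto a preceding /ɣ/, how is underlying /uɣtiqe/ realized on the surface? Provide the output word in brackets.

[udtiqe]

The Cavity node dominates the terminals [labial], [round], [coronal], [anterior], [distributed], [strident], [dorsal], [high], [back], [continuant].
Spreading Cavity from /t/ onto /ɣ/ replaces those values with /t/'s: [−labial], [+coronal], [+anterior], [−distributed], [−strident], [−dorsal], [−continuant]. Features outside Cavity ([voice], [spread glottis], [constricted glottis], …) stay as in /ɣ/.
Among the inventory, only /d/ has exactly this specification, giving the surface form [udtiqe].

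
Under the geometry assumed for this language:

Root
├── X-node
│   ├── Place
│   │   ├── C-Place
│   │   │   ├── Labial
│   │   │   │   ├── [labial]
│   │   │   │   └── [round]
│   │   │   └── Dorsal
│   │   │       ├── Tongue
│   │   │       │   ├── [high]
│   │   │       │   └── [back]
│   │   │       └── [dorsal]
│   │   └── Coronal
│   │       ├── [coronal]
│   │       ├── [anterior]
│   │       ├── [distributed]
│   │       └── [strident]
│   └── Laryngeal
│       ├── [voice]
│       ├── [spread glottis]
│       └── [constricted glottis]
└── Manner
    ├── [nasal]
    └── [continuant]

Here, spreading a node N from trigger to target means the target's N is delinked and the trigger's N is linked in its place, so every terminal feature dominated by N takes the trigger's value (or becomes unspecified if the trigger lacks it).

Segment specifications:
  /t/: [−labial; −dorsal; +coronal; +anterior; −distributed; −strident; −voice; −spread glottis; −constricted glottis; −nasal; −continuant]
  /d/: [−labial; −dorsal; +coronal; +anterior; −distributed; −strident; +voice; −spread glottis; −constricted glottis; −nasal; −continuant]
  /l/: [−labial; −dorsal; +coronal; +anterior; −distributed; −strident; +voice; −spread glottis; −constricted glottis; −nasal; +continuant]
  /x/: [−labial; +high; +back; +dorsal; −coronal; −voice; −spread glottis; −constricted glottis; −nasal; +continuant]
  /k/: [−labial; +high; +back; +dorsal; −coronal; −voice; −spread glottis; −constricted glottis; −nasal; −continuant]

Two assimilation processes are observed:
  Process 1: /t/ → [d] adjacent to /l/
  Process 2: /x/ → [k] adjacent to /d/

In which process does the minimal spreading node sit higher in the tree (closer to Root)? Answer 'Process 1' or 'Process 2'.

Process 1 alters [voice]; the lowest dominating node is [voice] (depth 3 from Root).
Process 2 alters [continuant]; the lowest dominating node is [continuant] (depth 2 from Root).
Depth 2 < depth 3; Process 2 involves the structurally higher constituent [continuant].

Process 2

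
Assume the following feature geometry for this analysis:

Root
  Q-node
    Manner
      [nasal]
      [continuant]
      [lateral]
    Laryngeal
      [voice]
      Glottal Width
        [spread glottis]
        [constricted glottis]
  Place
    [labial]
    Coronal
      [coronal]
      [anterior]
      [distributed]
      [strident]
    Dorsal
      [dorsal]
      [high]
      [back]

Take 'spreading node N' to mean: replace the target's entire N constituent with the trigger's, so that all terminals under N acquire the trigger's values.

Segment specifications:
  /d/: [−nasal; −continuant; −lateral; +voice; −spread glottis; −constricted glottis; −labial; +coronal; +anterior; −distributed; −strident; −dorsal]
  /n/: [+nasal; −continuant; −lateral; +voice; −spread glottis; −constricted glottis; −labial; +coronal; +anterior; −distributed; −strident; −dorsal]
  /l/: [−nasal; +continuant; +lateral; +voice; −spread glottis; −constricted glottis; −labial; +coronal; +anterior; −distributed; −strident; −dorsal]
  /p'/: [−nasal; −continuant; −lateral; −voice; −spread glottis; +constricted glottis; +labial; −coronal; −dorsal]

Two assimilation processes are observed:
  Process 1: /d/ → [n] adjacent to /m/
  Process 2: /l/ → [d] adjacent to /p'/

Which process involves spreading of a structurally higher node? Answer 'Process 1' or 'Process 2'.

Process 1: the feature that changes is [nasal]; the minimal node is [nasal] (depth 3).
Process 2: the features that change are [continuant], [lateral]; the minimal node is Manner (depth 2).
Manner is closer to Root than [nasal], so Process 2 spreads the higher node.

Process 2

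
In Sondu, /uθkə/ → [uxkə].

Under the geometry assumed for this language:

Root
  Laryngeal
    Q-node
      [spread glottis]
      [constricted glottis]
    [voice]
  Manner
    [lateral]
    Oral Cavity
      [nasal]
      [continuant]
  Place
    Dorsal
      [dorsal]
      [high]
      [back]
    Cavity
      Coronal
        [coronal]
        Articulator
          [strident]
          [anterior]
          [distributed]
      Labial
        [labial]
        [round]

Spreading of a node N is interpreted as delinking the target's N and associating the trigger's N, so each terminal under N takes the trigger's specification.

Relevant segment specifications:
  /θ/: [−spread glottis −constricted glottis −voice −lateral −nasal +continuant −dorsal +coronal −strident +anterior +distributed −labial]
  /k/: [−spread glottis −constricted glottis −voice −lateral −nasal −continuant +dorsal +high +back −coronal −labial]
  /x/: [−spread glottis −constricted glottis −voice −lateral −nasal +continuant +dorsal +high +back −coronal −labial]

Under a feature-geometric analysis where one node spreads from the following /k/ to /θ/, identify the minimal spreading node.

Place

Feature comparison: [coronal], [anterior], [distributed], [strident], [dorsal], [high], [back] differ between /θ/ and [x]; the remaining terminals match.
The smallest constituent containing every changed terminal is Place — each of its daughters lacks at least one of the affected features.
Spreading Place from /k/ overwrites each of those terminals with /k/'s values, yielding exactly [x].
[continuant] — on which /k/ differs from /θ/ — is unchanged, so Root cannot have spread; the constituent is no larger than Place.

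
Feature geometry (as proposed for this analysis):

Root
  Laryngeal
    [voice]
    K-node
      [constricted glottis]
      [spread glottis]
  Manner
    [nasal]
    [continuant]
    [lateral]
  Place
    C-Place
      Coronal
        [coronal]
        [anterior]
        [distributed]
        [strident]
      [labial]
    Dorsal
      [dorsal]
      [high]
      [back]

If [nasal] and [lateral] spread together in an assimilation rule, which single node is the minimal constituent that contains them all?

[nasal]: Root / Manner / [nasal].
[lateral]: Root / Manner / [lateral].
Manner is the lowest common ancestor — every listed feature sits under it, and no single subconstituent of Manner covers them all.

Manner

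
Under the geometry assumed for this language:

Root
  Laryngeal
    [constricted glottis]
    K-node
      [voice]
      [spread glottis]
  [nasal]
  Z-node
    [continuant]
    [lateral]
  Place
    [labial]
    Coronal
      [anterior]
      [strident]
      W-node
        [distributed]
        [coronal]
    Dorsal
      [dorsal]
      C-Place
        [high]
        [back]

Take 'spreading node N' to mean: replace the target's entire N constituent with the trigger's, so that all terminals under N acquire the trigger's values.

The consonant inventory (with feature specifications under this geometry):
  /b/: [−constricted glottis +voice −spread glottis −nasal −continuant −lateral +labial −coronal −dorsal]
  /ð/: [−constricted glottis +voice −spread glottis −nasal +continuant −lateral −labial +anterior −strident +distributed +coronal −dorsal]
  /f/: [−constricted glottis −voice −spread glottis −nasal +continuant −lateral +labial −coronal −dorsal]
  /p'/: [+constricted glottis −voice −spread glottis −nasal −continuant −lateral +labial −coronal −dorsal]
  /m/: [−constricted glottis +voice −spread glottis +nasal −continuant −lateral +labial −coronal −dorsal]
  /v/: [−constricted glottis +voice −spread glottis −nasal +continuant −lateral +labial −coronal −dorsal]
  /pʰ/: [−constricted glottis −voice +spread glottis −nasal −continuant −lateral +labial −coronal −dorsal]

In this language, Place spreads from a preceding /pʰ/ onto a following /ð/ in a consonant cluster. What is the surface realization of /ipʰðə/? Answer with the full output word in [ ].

Place immediately or transitively dominates [labial], [anterior], [strident], [distributed], [coronal], [dorsal], [high], [back].
The target acquires /pʰ/'s values for everything under Place — [+labial], [−coronal], [−dorsal] — while keeping its own [constricted glottis], [voice], [spread glottis], ….
This feature bundle is that of [v], so /ipʰðə/ surfaces as [ipʰvə].

[ipʰvə]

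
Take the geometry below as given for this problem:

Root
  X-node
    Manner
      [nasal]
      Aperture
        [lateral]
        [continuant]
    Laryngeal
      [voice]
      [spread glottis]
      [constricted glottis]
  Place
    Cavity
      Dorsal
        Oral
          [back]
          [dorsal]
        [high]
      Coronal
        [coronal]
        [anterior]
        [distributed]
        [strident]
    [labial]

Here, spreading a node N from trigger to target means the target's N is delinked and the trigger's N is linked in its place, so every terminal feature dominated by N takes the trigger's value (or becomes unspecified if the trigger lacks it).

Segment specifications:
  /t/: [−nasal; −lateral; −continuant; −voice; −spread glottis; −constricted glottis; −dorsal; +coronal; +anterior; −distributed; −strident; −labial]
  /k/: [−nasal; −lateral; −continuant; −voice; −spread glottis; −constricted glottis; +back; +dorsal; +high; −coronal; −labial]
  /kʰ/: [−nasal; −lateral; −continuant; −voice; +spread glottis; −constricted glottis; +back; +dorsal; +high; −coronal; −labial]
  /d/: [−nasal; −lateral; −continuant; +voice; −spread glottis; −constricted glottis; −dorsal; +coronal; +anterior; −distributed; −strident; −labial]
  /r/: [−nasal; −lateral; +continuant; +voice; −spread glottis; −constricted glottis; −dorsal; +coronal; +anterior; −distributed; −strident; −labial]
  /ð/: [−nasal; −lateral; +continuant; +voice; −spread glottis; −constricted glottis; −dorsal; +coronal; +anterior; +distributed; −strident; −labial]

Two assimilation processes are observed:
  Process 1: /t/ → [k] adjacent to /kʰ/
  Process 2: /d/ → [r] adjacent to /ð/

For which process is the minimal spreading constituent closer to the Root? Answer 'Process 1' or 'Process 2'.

Process 1

In Process 1, [coronal], [anterior], [distributed], [strident], [dorsal], [high], [back] change, so the minimal spreading node is Cavity at depth 2.
Process 2: the feature that changes is [continuant]; the minimal node is [continuant] (depth 4).
Cavity (depth 2) sits above [continuant] (depth 4), making Process 1 the one with the higher spreading node.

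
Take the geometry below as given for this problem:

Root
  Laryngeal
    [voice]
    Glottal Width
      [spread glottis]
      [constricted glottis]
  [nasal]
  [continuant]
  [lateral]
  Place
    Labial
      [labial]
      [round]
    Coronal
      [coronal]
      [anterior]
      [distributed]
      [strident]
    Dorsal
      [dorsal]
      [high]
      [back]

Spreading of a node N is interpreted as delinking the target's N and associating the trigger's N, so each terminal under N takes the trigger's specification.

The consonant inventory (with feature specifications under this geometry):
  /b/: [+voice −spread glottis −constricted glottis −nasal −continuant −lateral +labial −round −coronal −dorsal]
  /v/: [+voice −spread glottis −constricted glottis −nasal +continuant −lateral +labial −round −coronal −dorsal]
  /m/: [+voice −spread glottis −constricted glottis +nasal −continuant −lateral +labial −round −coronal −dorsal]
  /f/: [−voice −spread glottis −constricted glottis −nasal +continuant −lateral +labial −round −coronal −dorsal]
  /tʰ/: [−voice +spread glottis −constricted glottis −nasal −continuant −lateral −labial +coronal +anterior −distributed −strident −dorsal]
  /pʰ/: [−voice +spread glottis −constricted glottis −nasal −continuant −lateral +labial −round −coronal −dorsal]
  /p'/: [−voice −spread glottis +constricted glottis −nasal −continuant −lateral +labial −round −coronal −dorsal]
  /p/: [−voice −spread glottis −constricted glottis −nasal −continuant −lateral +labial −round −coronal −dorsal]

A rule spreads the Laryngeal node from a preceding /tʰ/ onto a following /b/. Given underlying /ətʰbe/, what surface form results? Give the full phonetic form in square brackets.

Laryngeal immediately or transitively dominates [voice], [spread glottis], [constricted glottis].
Spreading Laryngeal from /tʰ/ onto /b/ replaces those values with /tʰ/'s: [−voice], [+spread glottis], [−constricted glottis]. Features outside Laryngeal ([nasal], [continuant], [lateral], …) stay as in /b/.
Among the inventory, only /pʰ/ has exactly this specification, giving the surface form [ətʰpʰe].

[ətʰpʰe]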